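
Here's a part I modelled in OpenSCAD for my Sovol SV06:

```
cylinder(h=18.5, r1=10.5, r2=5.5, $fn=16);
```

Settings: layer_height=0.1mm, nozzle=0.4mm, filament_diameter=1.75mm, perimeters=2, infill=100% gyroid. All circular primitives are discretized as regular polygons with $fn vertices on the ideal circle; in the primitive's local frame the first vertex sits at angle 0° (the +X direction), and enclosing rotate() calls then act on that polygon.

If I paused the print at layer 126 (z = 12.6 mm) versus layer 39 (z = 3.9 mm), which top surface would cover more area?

layer 39 (z = 3.9 mm)

Layer 126 (z = 12.6): the cone: at t=0.681 of its height the radius interpolates to r₁+(r₂−r₁)t = 7.095, giving a regular 16-gon of that circumradius (area = (16/2)·7.095²·sin(360°/16) = 154.09 mm²). So its area = 154.09 mm². Layer 39 (z = 3.9): the cone: at t=0.211 of its height the radius interpolates to r₁+(r₂−r₁)t = 9.446, giving a regular 16-gon of that circumradius (area = (16/2)·9.446²·sin(360°/16) = 273.16 mm²). So its area = 273.16 mm². Layer 39 is larger (273.16 vs 154.09 mm²).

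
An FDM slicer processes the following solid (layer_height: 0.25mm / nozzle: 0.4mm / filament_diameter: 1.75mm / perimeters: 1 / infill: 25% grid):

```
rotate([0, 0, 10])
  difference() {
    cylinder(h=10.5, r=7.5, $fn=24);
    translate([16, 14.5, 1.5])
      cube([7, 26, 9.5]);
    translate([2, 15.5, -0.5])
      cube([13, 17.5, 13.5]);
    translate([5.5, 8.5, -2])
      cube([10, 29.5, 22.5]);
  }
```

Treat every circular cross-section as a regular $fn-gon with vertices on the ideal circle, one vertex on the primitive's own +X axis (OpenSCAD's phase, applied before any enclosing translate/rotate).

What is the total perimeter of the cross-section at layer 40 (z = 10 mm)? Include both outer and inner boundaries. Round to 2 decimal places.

At z = 10 mm: the cylinder: section is a regular 24-gon, circumradius r=7.5 (perimeter = 2·24·7.500·sin(180°/24) = 46.99 mm); the 7×26 cube at (16, 14.5) contributes its full rectangle (perimeter 66.00 mm); the cube at (2, 15.5) (footprint 13×17.5) is included at this height (perimeter 61.00 mm); the cube at (5.5, 8.5) (footprint 10×29.5) is included at this height (perimeter 79.00 mm); After the difference (first − rest): starting from the r=7.5 cylinder, the 7×26 cube at (16, 14.5) misses the remaining region (no effect); the 13×17.5 cube at (2, 15.5) misses the remaining region (no effect); the 10×29.5 cube at (5.5, 8.5) misses the remaining region (no effect) — boundary = 46.99 mm; (rotated 10° about Z; rotation is an isometry so areas/perimeters/island counts are preserved). Overall, the cross-section is a single solid region. Total boundary length (outer) = 46.99 mm.

46.99 mm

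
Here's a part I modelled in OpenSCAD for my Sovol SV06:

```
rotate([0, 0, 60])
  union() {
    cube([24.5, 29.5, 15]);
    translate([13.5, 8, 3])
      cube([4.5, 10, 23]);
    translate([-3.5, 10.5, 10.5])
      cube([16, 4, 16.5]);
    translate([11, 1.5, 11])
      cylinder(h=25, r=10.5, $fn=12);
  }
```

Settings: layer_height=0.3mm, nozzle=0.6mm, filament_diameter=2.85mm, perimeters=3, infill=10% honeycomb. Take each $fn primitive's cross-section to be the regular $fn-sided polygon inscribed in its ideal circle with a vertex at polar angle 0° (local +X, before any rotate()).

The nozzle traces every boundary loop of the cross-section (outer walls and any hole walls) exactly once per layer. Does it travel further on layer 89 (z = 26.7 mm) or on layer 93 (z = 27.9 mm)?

Layer 89 (z = 26.7): the cube is not intersected at this z (z outside [0, 15]); the cube at (13.5, 8) is absent (z outside [3, 26]); the cube at (-3.5, 10.5) is present — its section is the full 16×4 rectangle (perimeter 40.00 mm); the cylinder at (11, 1.5): section is a regular 12-gon, circumradius r=10.5 (perimeter = 2·12·10.500·sin(180°/12) = 65.22 mm); Combining (union): the regions partially overlap (shared area 6.14 mm²), so the edge portions inside another operand are dropped and the merged outline is re-measured after clipping — boundary = 90.16 mm; (whole slice rotated 60° about Z — lengths, areas and connectivity unchanged). So its perimeter = 90.16 mm. Layer 93 (z = 27.9): the cube is absent (z outside [0, 15]); the cube at (13.5, 8) does not reach this height (z outside [3, 26]); the cube at (-3.5, 10.5) does not reach this height (z outside [10.5, 27]); the r=10.5 cylinder at (11, 1.5) contributes a regular 12-gon of circumradius 10.5 (perimeter = 2·12·10.500·sin(180°/12) = 65.22 mm); Combining (union): only the r=10.5 cylinder at (11, 1.5) is present, so the union is just that shape — boundary = 65.22 mm; (whole slice rotated 60° about Z — lengths, areas and connectivity unchanged). So its perimeter = 65.22 mm. Layer 89 is larger (90.16 vs 65.22 mm).

layer 89 (z = 26.7 mm)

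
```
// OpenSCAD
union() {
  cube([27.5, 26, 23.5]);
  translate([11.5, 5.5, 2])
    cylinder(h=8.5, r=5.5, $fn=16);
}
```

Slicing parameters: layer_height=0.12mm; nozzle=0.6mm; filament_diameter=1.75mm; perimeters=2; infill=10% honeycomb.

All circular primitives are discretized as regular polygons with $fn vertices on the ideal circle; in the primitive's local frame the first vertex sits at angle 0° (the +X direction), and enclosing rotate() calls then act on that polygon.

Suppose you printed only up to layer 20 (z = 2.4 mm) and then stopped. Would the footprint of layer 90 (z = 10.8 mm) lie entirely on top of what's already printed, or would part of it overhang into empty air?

entirely on top

Compare the two slices. At z = 2.4: the cube is present — its section is the full 27.5×26 rectangle (area 715.00 mm²); the cylinder at (11.5, 5.5): section is a regular 16-gon, circumradius r=5.5 (area = (16/2)·5.500²·sin(360°/16) = 92.61 mm²); Merging all regions: the r=5.5 cylinder at (11.5, 5.5) lies entirely inside the 27.5×26 cube, so the union is just the 27.5×26 cube — area = 715.00 mm². At z = 10.8: the 27.5×26 cube contributes its full rectangle (area 715.00 mm²); the cylinder at (11.5, 5.5) does not reach this height (z outside [2, 10.5]); Merging all regions: only the 27.5×26 cube is present, so the union is just that shape — area = 715.00 mm². Checking containment: the cross-section at z = 10.8 is a subset of the cross-section at z = 2.4.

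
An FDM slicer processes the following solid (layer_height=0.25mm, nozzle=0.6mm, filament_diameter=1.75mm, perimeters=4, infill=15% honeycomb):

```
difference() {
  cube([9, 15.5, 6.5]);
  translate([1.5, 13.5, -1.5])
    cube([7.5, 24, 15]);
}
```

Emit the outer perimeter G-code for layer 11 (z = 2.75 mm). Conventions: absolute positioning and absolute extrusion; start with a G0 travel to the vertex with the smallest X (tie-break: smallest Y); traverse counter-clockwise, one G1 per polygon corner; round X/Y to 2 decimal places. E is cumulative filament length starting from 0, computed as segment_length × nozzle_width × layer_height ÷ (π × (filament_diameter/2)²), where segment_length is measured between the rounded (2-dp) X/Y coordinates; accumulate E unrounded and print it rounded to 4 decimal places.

At z = 2.75 mm: the cube (footprint 9×15.5) is included at this height; the 7.5×24 cube at (1.5, 13.5) contributes its full rectangle; Taking the first minus the rest: starting from the 9×15.5 cube, the 7.5×24 cube at (1.5, 13.5) partially overlaps it — only the 15.00 mm² overlap (of its 180.00 mm²) is removed, clipping the outline — 1 connected region. The outline is a single polygon with 6 vertices. Extrusion per mm of travel: 0.6 × 0.25 / (π × 0.875²) = 0.062363. Accumulating E over each segment gives final E = 3.0558.

G0 X0.00 Y0.00 Z2.75
G1 X9.00 Y0.00 E0.5613
G1 X9.00 Y13.50 E1.4032
G1 X1.50 Y13.50 E1.8709
G1 X1.50 Y15.50 E1.9956
G1 X0.00 Y15.50 E2.0892
G1 X0.00 Y0.00 E3.0558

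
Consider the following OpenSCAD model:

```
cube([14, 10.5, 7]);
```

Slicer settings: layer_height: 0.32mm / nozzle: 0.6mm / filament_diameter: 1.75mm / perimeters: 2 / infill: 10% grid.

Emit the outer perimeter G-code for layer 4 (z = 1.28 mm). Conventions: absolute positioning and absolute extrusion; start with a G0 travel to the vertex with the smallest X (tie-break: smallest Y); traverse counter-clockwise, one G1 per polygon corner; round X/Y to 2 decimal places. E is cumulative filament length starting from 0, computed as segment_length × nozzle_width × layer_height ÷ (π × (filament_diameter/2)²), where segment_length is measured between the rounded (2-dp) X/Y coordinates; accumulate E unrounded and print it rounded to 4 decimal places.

G0 X0.00 Y0.00 Z1.28
G1 X14.00 Y0.00 E1.1175
G1 X14.00 Y10.50 E1.9557
G1 X0.00 Y10.50 E3.0732
G1 X0.00 Y0.00 E3.9114

At z = 1.28 mm: the cube is present — its section is the full 14×10.5 rectangle. The outline is a single polygon with 4 vertices. Extrusion per mm of travel: 0.6 × 0.32 / (π × 0.875²) = 0.079824. Accumulating E over each segment gives final E = 3.9114.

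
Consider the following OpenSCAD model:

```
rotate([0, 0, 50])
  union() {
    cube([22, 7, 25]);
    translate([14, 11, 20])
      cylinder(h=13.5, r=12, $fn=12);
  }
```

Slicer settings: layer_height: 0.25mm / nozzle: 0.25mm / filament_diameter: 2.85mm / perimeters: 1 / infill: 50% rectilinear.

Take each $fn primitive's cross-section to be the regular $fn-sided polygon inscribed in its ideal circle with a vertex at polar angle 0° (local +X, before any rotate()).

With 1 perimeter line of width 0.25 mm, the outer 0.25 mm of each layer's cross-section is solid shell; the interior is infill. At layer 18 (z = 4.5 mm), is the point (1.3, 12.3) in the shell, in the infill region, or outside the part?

shell

At z = 4.5 mm: the cube (footprint 22×7) is included at this height; the cylinder at (14, 11) is not intersected at this z (z outside [20, 33.5]); Taking the union: only the 22×7 cube is present, so the union is just that shape — 1 connected region; (whole slice rotated 50° about Z — lengths, areas and connectivity unchanged). Overall, the cross-section is a single solid region. Undo the 50° rotation: the query point maps to (10.258, 6.910) in the un-rotated model frame. The nearest boundary edge runs (22.00, 7.00)→(0.00, 7.00); distance from the point to it = 0.09 mm. The point is inside the cross-section, 0.09 mm from the nearest boundary — within the 0.25 mm shell band (1 × 0.25).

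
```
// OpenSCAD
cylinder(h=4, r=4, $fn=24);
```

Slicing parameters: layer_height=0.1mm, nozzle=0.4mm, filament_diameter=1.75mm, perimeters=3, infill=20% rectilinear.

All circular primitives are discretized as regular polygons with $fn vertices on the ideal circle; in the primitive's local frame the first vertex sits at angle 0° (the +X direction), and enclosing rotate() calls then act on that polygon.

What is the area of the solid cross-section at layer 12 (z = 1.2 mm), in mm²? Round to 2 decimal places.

49.69 mm²

At z = 1.2 mm: the cylinder: section is a regular 24-gon, circumradius r=4 (area = (24/2)·4.000²·sin(360°/24) = 49.69 mm²). Overall, the cross-section is a single solid region. Net area = 49.69 mm².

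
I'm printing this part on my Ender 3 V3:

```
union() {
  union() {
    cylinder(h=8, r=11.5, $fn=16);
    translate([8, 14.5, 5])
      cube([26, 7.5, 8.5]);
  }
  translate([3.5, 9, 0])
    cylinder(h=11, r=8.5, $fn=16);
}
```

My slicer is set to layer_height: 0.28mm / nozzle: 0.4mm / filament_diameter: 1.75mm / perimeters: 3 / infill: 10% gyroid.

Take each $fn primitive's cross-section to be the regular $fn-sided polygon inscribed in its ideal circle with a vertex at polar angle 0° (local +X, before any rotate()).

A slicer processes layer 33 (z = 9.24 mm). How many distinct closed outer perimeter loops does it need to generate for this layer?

At z = 9.24 mm: the cylinder is absent (z outside [0, 8]); the cube at (8, 14.5) (footprint 26×7.5) is included at this height; Merging all regions: only the 26×7.5 cube at (8, 14.5) is present, so the union is just that shape — 1 connected region; the r=8.5 cylinder at (3.5, 9) gives a regular 16-gon of circumradius 8.5 (constant along its height); Combining (union): the regions partially overlap (shared area 1.62 mm²), so overlapping operands fuse into one piece — 1 connected region. The result has 1 disconnected region.

1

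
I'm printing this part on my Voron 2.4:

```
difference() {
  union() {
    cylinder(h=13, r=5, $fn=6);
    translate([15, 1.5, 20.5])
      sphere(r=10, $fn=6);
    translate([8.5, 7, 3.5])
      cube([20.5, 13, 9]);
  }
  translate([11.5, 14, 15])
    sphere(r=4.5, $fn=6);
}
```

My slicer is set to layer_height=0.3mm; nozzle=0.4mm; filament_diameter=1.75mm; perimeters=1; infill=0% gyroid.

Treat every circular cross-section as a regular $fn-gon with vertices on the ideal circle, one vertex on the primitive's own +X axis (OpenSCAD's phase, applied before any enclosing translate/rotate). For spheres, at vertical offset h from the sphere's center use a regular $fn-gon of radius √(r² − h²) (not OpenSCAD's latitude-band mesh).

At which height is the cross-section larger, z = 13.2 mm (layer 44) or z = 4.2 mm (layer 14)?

Layer 44 (z = 13.2): the cylinder does not reach this height (z outside [0, 13]); the r=10 sphere at (15, 1.5) slices to a regular 6-gon of circumradius 6.834 (√(r²−h²) with h=7.3 from center) (area = (6/2)·6.834²·sin(360°/6) = 121.36 mm²); the cube at (8.5, 7) is not intersected at this z (z outside [3.5, 12.5]); Taking the union: only the r=10 sphere at (15, 1.5) is present, so the union is just that shape — area = 121.36 mm²; the sphere at (11.5, 14): section is a regular 6-gon, circumradius = √(r²−h²) = √(4.5²−1.8²) = 4.124 (area = (6/2)·4.124²·sin(360°/6) = 44.19 mm²); Subtracting the remaining from the first: starting from that combined region (121.36 mm²), the r=4.5 sphere at (11.5, 14) misses the remaining region (no effect) — area = 121.36 mm². So its area = 121.36 mm². Layer 14 (z = 4.2): the r=5 cylinder contributes a regular 6-gon of circumradius 5 (area = (6/2)·5.000²·sin(360°/6) = 64.95 mm²); the sphere at (15, 1.5) is not intersected at this z (|z−center|=16.300 > r=10); the cube at (8.5, 7) is present — its section is the full 20.5×13 rectangle (area 266.50 mm²); Merging all regions: the 2 present regions are separate (no shared area or edge), so areas and boundary lengths simply add and each stays a separate island — area = 331.45 mm²; the sphere at (11.5, 14) does not reach this height (|z−center|=10.800 > r=4.5); After the difference (first − rest): none of the subtracted shapes is present at this height, so that combined region is unchanged — area = 331.45 mm². So its area = 331.45 mm². Layer 14 is larger (331.45 vs 121.36 mm²).

layer 14 (z = 4.2 mm)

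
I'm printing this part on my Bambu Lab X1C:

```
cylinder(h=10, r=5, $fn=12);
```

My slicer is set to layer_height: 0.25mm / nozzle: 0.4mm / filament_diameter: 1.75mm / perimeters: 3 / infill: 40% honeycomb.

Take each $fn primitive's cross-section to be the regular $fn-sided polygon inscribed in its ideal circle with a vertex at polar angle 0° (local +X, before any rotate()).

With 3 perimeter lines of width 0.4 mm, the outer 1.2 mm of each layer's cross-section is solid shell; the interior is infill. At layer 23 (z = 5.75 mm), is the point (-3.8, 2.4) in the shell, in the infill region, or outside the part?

shell

At z = 5.75 mm: the r=5 cylinder contributes a regular 12-gon of circumradius 5. Overall, the cross-section is a single solid region. The nearest boundary edge runs (-2.50, 4.33)→(-4.33, 2.50); distance from the point to it = 0.45 mm. The point is inside the cross-section, 0.45 mm from the nearest boundary — within the 1.2 mm shell band (3 × 0.4).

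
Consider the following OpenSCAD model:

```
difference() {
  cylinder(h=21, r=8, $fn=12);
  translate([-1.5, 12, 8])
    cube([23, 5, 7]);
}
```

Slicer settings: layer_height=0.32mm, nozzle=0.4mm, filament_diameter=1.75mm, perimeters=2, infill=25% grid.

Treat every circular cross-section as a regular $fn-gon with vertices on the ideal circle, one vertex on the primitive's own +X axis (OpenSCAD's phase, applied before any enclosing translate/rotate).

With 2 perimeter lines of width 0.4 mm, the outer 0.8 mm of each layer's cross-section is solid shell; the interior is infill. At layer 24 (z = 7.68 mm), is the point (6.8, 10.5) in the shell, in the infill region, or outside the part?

outside

At z = 7.68 mm: the cylinder: section is a regular 12-gon, circumradius r=8; the cube at (-1.5, 12) does not reach this height (z outside [8, 15]); Taking the first minus the rest: none of the subtracted shapes is present at this height, so the r=8 cylinder is unchanged — 1 connected region. Overall, the cross-section is a single solid region. The nearest boundary edge runs (6.93, 4.00)→(4.00, 6.93); distance from the point to it = 4.54 mm. The point is not inside any of the regions above, so it lies outside the cross-section (4.54 mm from the nearest boundary).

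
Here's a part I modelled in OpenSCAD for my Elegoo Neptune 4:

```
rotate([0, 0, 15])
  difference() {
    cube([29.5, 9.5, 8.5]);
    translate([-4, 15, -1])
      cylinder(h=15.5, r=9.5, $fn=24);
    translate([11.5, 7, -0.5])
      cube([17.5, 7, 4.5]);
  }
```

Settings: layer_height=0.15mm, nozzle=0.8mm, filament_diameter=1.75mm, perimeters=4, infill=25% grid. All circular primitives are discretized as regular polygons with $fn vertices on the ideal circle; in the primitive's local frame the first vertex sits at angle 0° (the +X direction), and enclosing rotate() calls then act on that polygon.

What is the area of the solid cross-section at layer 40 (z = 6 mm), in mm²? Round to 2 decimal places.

273.64 mm²

At z = 6 mm: the cube is present — its section is the full 29.5×9.5 rectangle (area 280.25 mm²); the cylinder at (-4, 15): section is a regular 24-gon, circumradius r=9.5 (area = (24/2)·9.500²·sin(360°/24) = 280.30 mm²); the cube at (11.5, 7) is absent (z outside [-0.5, 4]); Subtracting the remaining from the first: starting from the 29.5×9.5 cube (280.25 mm²), the r=9.5 cylinder at (-4, 15) partially overlaps it — only the 6.61 mm² overlap (of its 280.30 mm²) is removed, clipping the outline — area = 273.64 mm²; (whole slice rotated 15° about Z — lengths, areas and connectivity unchanged). Overall, the cross-section is a single solid region. Net area = 273.64 mm².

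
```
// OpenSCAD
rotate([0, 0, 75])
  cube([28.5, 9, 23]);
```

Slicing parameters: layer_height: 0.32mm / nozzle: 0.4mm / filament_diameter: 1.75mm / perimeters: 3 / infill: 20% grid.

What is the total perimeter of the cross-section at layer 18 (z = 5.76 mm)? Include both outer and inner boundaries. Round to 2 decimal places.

At z = 5.76 mm: the 28.5×9 cube contributes its full rectangle (perimeter 75.00 mm); (rotated 75° about Z; rotation is an isometry so areas/perimeters/island counts are preserved). Overall, the cross-section is a single solid region. Total boundary length (outer) = 75.00 mm.

75.00 mm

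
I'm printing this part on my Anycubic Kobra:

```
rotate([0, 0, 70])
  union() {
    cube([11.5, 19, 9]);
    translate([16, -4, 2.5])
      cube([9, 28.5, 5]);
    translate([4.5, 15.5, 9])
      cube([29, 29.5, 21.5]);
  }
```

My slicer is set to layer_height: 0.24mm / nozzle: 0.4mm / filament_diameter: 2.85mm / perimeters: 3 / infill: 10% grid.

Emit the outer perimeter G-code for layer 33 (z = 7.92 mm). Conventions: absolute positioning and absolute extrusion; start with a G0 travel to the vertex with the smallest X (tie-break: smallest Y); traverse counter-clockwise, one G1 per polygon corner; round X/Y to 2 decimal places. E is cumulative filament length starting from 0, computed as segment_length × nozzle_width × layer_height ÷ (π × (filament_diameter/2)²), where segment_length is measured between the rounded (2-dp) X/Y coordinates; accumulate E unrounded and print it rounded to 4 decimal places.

At z = 7.92 mm: the cube is present — its section is the full 11.5×19 rectangle; the cube at (16, -4) is not intersected at this z (z outside [2.5, 7.5]); the cube at (4.5, 15.5) is not intersected at this z (z outside [9, 30.5]); Combining (union): only the 11.5×19 cube is present, so the union is just that shape — 1 connected region; (whole slice rotated 70° about Z — lengths, areas and connectivity unchanged). The outline is a single polygon with 4 vertices. Extrusion per mm of travel: 0.4 × 0.24 / (π × 1.425²) = 0.015048. Accumulating E over each segment gives final E = 0.9177.

G0 X-17.85 Y6.50 Z7.92
G1 X0.00 Y0.00 E0.2859
G1 X3.93 Y10.81 E0.4590
G1 X-13.92 Y17.30 E0.7448
G1 X-17.85 Y6.50 E0.9177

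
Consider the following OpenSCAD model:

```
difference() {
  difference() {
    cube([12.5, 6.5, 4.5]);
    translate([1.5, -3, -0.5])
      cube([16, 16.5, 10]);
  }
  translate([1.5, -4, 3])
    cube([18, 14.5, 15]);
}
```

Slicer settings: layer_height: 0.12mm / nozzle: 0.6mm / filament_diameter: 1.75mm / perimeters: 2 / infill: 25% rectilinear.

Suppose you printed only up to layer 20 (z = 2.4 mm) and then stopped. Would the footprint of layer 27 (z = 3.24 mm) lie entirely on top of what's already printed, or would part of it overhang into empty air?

Compare the two slices. At z = 2.4: the cube is present — its section is the full 12.5×6.5 rectangle (area 81.25 mm²); the cube at (1.5, -3) (footprint 16×16.5) is included at this height (area 264.00 mm²); Subtracting the remaining from the first: starting from the 12.5×6.5 cube (81.25 mm²), the 16×16.5 cube at (1.5, -3) partially overlaps it — only the 71.50 mm² overlap (of its 264.00 mm²) is removed, clipping the outline — area = 9.75 mm²; the cube at (1.5, -4) does not reach this height (z outside [3, 18]); Taking the first minus the rest: none of the subtracted shapes is present at this height, so that combined region is unchanged — area = 9.75 mm². At z = 3.24: the cube is present — its section is the full 12.5×6.5 rectangle (area 81.25 mm²); the 16×16.5 cube at (1.5, -3) contributes its full rectangle (area 264.00 mm²); Taking the first minus the rest: starting from the 12.5×6.5 cube (81.25 mm²), the 16×16.5 cube at (1.5, -3) partially overlaps it — only the 71.50 mm² overlap (of its 264.00 mm²) is removed, clipping the outline — area = 9.75 mm²; the cube at (1.5, -4) is present — its section is the full 18×14.5 rectangle (area 261.00 mm²); Subtracting the remaining from the first: starting from that combined region (9.75 mm²), the 18×14.5 cube at (1.5, -4) misses the remaining region (no effect) — area = 9.75 mm². Checking containment: the cross-section at z = 3.24 is a subset of the cross-section at z = 2.4.

entirely on top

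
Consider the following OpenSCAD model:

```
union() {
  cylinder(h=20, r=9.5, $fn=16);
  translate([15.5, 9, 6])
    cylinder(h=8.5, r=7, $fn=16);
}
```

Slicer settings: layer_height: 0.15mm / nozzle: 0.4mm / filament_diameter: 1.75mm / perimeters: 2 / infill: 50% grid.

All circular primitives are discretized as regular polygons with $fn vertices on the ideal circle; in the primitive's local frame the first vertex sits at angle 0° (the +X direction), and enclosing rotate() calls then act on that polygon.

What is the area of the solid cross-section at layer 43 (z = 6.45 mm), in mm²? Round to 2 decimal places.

At z = 6.45 mm: the r=9.5 cylinder gives a regular 16-gon of circumradius 9.5 (constant along its height) (area = (16/2)·9.500²·sin(360°/16) = 276.30 mm²); the cylinder at (15.5, 9): section is a regular 16-gon, circumradius r=7 (area = (16/2)·7.000²·sin(360°/16) = 150.01 mm²); Taking the union: the 2 present regions are separate (no shared area or edge), so areas and boundary lengths simply add and each stays a separate island — area = 426.31 mm². Overall, the cross-section has 2 separate islands. Net area = 426.31 mm².

426.31 mm²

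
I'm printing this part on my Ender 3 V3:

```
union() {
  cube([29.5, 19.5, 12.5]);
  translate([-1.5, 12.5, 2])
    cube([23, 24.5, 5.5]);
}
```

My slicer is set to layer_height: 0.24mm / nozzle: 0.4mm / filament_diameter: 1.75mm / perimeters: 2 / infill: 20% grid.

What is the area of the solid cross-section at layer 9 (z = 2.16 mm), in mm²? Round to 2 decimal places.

At z = 2.16 mm: the cube (footprint 29.5×19.5) is included at this height (area 575.25 mm²); the 23×24.5 cube at (-1.5, 12.5) contributes its full rectangle (area 563.50 mm²); Combining (union): the regions partially overlap — summed areas 1138.75 mm² minus the doubly-counted overlap 150.50 mm² gives 988.25 mm² — area = 988.25 mm². Overall, the cross-section is a single solid region. Net area = 988.25 mm².

988.25 mm²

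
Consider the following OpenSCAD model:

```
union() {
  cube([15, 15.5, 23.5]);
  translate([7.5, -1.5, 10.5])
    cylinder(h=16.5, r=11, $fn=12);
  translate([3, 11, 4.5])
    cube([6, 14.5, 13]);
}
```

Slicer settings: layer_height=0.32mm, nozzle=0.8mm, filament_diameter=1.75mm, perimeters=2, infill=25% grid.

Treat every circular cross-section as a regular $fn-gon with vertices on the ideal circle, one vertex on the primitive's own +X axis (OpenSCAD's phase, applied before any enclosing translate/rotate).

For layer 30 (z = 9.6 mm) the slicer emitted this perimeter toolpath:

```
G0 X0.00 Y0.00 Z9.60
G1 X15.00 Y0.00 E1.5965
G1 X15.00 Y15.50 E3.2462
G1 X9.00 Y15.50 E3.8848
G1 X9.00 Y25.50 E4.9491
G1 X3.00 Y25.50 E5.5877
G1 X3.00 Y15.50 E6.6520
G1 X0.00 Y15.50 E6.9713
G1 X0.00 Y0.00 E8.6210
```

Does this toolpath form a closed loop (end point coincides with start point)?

yes

Start point (G0): (0.00, 0.00). End point (last G1): the path returns to the start — closed.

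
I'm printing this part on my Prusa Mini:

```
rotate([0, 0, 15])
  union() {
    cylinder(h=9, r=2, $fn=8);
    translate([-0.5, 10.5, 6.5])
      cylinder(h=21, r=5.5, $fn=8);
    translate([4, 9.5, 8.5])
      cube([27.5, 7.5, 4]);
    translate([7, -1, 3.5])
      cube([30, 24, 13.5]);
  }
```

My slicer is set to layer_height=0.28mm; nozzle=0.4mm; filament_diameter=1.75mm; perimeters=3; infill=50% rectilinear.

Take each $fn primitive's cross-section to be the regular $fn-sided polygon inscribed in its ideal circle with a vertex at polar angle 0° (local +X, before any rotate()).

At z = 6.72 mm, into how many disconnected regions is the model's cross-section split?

3

At z = 6.72 mm: the cylinder: section is a regular 8-gon, circumradius r=2; the r=5.5 cylinder at (-0.5, 10.5) gives a regular 8-gon of circumradius 5.5 (constant along its height); the cube at (4, 9.5) is absent (z outside [8.5, 12.5]); the cube at (7, -1) (footprint 30×24) is included at this height; Taking the union: the 3 present regions are separate (no shared area or edge), so areas and boundary lengths simply add and each stays a separate island — 3 connected regions; (whole slice rotated 15° about Z — lengths, areas and connectivity unchanged). The result has 3 disconnected regions.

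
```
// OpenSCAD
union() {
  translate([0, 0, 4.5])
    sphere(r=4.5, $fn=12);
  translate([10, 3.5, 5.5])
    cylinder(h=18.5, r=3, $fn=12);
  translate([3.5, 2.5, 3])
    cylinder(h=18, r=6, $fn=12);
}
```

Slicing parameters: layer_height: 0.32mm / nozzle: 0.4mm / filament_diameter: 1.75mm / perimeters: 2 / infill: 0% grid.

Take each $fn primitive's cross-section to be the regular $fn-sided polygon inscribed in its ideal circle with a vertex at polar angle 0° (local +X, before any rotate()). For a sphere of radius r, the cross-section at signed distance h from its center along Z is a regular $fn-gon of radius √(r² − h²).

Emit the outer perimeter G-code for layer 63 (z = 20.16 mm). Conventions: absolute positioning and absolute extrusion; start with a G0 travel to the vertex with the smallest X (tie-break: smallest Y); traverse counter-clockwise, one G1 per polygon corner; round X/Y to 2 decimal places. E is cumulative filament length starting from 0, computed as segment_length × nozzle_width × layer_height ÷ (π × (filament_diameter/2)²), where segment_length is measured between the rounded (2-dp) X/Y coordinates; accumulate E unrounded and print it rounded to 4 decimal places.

G0 X-2.50 Y2.50 Z20.16
G1 X-1.70 Y-0.50 E0.1652
G1 X0.50 Y-2.70 E0.3308
G1 X3.50 Y-3.50 E0.4960
G1 X6.50 Y-2.70 E0.6613
G1 X8.70 Y-0.50 E0.8268
G1 X9.03 Y0.76 E0.8961
G1 X10.00 Y0.50 E0.9496
G1 X11.50 Y0.90 E1.0322
G1 X12.60 Y2.00 E1.1150
G1 X13.00 Y3.50 E1.1976
G1 X12.60 Y5.00 E1.2802
G1 X11.50 Y6.10 E1.3630
G1 X10.00 Y6.50 E1.4456
G1 X8.50 Y6.10 E1.5282
G1 X8.30 Y5.90 E1.5433
G1 X6.50 Y7.70 E1.6787
G1 X3.50 Y8.50 E1.8440
G1 X0.50 Y7.70 E2.0092
G1 X-1.70 Y5.50 E2.1748
G1 X-2.50 Y2.50 E2.3400

At z = 20.16 mm: the sphere is not intersected at this z (|z−center|=15.660 > r=4.5); the r=3 cylinder at (10, 3.5) gives a regular 12-gon of circumradius 3 (constant along its height); the r=6 cylinder at (3.5, 2.5) gives a regular 12-gon of circumradius 6 (constant along its height); Combining (union): the regions partially overlap (shared area 8.17 mm²), so overlapping operands fuse into one piece — 1 connected region. The outline is a single polygon with 20 vertices. Extrusion per mm of travel: 0.4 × 0.32 / (π × 0.875²) = 0.053216. Accumulating E over each segment gives final E = 2.3400.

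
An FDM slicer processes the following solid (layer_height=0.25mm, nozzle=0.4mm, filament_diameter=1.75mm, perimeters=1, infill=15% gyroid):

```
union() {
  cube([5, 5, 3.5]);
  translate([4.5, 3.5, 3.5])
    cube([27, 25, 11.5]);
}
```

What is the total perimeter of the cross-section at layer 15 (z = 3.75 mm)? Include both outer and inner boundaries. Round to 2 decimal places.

104.00 mm

At z = 3.75 mm: the cube is absent (z outside [0, 3.5]); the 27×25 cube at (4.5, 3.5) contributes its full rectangle (perimeter 104.00 mm); Merging all regions: only the 27×25 cube at (4.5, 3.5) is present, so the union is just that shape — boundary = 104.00 mm. Overall, the cross-section is a single solid region. Total boundary length (outer) = 104.00 mm.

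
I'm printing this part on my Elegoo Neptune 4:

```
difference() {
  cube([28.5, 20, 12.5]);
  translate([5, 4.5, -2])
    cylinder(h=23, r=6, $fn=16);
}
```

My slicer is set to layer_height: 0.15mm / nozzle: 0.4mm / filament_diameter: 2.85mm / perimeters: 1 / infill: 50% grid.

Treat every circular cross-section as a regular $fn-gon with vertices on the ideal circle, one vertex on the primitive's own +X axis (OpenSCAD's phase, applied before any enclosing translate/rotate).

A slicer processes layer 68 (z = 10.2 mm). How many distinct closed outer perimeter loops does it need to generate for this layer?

At z = 10.2 mm: the cube (footprint 28.5×20) is included at this height; the cylinder at (5, 4.5): section is a regular 16-gon, circumradius r=6; Taking the first minus the rest: starting from the 28.5×20 cube, the r=6 cylinder at (5, 4.5) partially overlaps it — only the 98.76 mm² overlap (of its 110.21 mm²) is removed, clipping the outline — 2 connected regions. The result has 2 disconnected regions.

2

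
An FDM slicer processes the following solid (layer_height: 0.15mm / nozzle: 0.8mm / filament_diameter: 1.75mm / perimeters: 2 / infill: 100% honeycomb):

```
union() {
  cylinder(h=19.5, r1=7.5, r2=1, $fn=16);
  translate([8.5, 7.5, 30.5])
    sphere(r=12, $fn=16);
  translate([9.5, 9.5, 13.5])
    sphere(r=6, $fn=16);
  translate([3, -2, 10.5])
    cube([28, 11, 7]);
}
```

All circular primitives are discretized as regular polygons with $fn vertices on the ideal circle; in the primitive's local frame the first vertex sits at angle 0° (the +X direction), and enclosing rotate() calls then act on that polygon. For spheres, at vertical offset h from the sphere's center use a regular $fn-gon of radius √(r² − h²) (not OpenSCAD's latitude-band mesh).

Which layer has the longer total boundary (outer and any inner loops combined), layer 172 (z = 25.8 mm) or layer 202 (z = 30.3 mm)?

Layer 172 (z = 25.8): the cone is absent (z outside [0, 19.5]); the sphere at (8.5, 7.5): section is a regular 16-gon, circumradius = √(r²−h²) = √(12²−4.7²) = 11.041 (perimeter = 2·16·11.041·sin(180°/16) = 68.93 mm); the sphere at (9.5, 9.5) does not reach this height (|z−center|=12.300 > r=6); the cube at (3, -2) is not intersected at this z (z outside [10.5, 17.5]); Combining (union): only the r=12 sphere at (8.5, 7.5) is present, so the union is just that shape — boundary = 68.93 mm. So its perimeter = 68.93 mm. Layer 202 (z = 30.3): the cone does not reach this height (z outside [0, 19.5]); the r=12 sphere at (8.5, 7.5) contributes a regular 16-gon of circumradius √(12²−0.2²) = 11.998 (perimeter = 2·16·11.998·sin(180°/16) = 74.90 mm); the sphere at (9.5, 9.5) is not intersected at this z (|z−center|=16.800 > r=6); the cube at (3, -2) is absent (z outside [10.5, 17.5]); Merging all regions: only the r=12 sphere at (8.5, 7.5) is present, so the union is just that shape — boundary = 74.90 mm. So its perimeter = 74.90 mm. Layer 202 is larger (74.90 vs 68.93 mm).

layer 202 (z = 30.3 mm)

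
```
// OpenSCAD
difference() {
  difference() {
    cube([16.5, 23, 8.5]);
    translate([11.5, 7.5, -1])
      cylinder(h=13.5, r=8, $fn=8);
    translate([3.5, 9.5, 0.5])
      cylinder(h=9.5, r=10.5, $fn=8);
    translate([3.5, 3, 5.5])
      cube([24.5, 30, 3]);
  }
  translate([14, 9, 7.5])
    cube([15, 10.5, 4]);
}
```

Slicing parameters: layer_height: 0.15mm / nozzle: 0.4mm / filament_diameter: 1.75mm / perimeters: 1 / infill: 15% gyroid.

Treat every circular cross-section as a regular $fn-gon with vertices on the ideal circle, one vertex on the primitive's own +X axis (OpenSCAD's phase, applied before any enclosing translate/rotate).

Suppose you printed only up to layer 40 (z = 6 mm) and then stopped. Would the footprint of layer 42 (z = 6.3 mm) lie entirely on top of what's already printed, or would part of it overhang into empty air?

entirely on top

Compare the two slices. At z = 6: the cube (footprint 16.5×23) is included at this height (area 379.50 mm²); the cylinder at (11.5, 7.5): section is a regular 8-gon, circumradius r=8 (area = (8/2)·8.000²·sin(360°/8) = 181.02 mm²); the cylinder at (3.5, 9.5): section is a regular 8-gon, circumradius r=10.5 (area = (8/2)·10.500²·sin(360°/8) = 311.83 mm²); the 24.5×30 cube at (3.5, 3) contributes its full rectangle (area 735.00 mm²); Taking the first minus the rest: starting from the 16.5×23 cube (379.50 mm²), the r=8 cylinder at (11.5, 7.5) partially overlaps it — only the 159.55 mm² overlap (of its 181.02 mm²) is removed, clipping the outline; the r=10.5 cylinder at (3.5, 9.5) partially overlaps it — only the 121.44 mm² overlap (of its 311.83 mm²) is removed, clipping the outline; the 24.5×30 cube at (3.5, 3) partially overlaps it — only the 80.26 mm² overlap (of its 735.00 mm²) is removed, clipping the outline — area = 18.25 mm²; the cube at (14, 9) does not reach this height (z outside [7.5, 11.5]); After the difference (first − rest): none of the subtracted shapes is present at this height, so the result so far is unchanged — area = 18.25 mm². At z = 6.3: the 16.5×23 cube contributes its full rectangle (area 379.50 mm²); the r=8 cylinder at (11.5, 7.5) gives a regular 8-gon of circumradius 8 (constant along its height) (area = (8/2)·8.000²·sin(360°/8) = 181.02 mm²); the r=10.5 cylinder at (3.5, 9.5) gives a regular 8-gon of circumradius 10.5 (constant along its height) (area = (8/2)·10.500²·sin(360°/8) = 311.83 mm²); the cube at (3.5, 3) is present — its section is the full 24.5×30 rectangle (area 735.00 mm²); After the difference (first − rest): starting from the 16.5×23 cube (379.50 mm²), the r=8 cylinder at (11.5, 7.5) partially overlaps it — only the 159.55 mm² overlap (of its 181.02 mm²) is removed, clipping the outline; the r=10.5 cylinder at (3.5, 9.5) partially overlaps it — only the 121.44 mm² overlap (of its 311.83 mm²) is removed, clipping the outline; the 24.5×30 cube at (3.5, 3) partially overlaps it — only the 80.26 mm² overlap (of its 735.00 mm²) is removed, clipping the outline — area = 18.25 mm²; the cube at (14, 9) does not reach this height (z outside [7.5, 11.5]); Taking the first minus the rest: none of the subtracted shapes is present at this height, so the result so far is unchanged — area = 18.25 mm². Checking containment: the cross-section at z = 6.3 is a subset of the cross-section at z = 6.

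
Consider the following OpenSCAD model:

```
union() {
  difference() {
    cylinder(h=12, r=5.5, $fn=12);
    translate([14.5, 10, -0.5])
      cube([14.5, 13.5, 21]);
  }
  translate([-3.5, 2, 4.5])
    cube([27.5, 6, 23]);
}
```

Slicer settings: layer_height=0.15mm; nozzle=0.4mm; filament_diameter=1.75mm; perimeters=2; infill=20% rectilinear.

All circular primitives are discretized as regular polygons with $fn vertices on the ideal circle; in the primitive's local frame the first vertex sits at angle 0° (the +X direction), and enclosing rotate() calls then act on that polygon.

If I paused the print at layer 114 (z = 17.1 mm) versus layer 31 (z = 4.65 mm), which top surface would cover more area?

Layer 114 (z = 17.1): the cylinder does not reach this height (z outside [0, 12]); the cube at (14.5, 10) (footprint 14.5×13.5) is included at this height (area 195.75 mm²); After the difference (first − rest): the first operand is absent here, so nothing remains; the cube at (-3.5, 2) (footprint 27.5×6) is included at this height (area 165.00 mm²); Combining (union): only the 27.5×6 cube at (-3.5, 2) is present, so the union is just that shape — area = 165.00 mm². So its area = 165.00 mm². Layer 31 (z = 4.65): the r=5.5 cylinder contributes a regular 12-gon of circumradius 5.5 (area = (12/2)·5.500²·sin(360°/12) = 90.75 mm²); the cube at (14.5, 10) (footprint 14.5×13.5) is included at this height (area 195.75 mm²); Taking the first minus the rest: starting from the r=5.5 cylinder (90.75 mm²), the 14.5×13.5 cube at (14.5, 10) misses the remaining region (no effect) — area = 90.75 mm²; the cube at (-3.5, 2) is present — its section is the full 27.5×6 rectangle (area 165.00 mm²); Combining (union): the regions partially overlap — summed areas 255.75 mm² minus the doubly-counted overlap 22.63 mm² gives 233.12 mm² — area = 233.12 mm². So its area = 233.12 mm². Layer 31 is larger (233.12 vs 165.00 mm²).

layer 31 (z = 4.65 mm)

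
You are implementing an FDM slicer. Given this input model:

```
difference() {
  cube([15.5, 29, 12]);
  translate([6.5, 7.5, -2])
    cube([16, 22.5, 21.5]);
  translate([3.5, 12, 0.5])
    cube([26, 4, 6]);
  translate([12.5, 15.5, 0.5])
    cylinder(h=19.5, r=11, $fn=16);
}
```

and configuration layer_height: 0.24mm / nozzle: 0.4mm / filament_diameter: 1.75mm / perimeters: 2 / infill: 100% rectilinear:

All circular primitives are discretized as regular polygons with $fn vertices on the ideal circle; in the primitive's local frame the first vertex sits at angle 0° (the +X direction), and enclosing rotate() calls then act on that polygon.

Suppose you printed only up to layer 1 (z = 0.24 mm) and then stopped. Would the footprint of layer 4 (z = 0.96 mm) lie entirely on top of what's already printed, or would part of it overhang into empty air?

entirely on top

Compare the two slices. At z = 0.24: the cube (footprint 15.5×29) is included at this height (area 449.50 mm²); the cube at (6.5, 7.5) (footprint 16×22.5) is included at this height (area 360.00 mm²); the cube at (3.5, 12) is absent (z outside [0.5, 6.5]); the cylinder at (12.5, 15.5) does not reach this height (z outside [0.5, 20]); After the difference (first − rest): starting from the 15.5×29 cube (449.50 mm²), the 16×22.5 cube at (6.5, 7.5) partially overlaps it — only the 193.50 mm² overlap (of its 360.00 mm²) is removed, clipping the outline — area = 256.00 mm². At z = 0.96: the cube (footprint 15.5×29) is included at this height (area 449.50 mm²); the cube at (6.5, 7.5) is present — its section is the full 16×22.5 rectangle (area 360.00 mm²); the cube at (3.5, 12) is present — its section is the full 26×4 rectangle (area 104.00 mm²); the r=11 cylinder at (12.5, 15.5) gives a regular 16-gon of circumradius 11 (constant along its height) (area = (16/2)·11.000²·sin(360°/16) = 370.44 mm²); Subtracting the remaining from the first: starting from the 15.5×29 cube (449.50 mm²), the 16×22.5 cube at (6.5, 7.5) partially overlaps it — only the 193.50 mm² overlap (of its 360.00 mm²) is removed, clipping the outline; the 26×4 cube at (3.5, 12) partially overlaps it — only the 12.00 mm² overlap (of its 104.00 mm²) is removed, clipping the outline; the r=11 cylinder at (12.5, 15.5) partially overlaps it — only the 71.66 mm² overlap (of its 370.44 mm²) is removed, clipping the outline — area = 172.34 mm². Checking containment: the cross-section at z = 0.96 is a subset of the cross-section at z = 0.24.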